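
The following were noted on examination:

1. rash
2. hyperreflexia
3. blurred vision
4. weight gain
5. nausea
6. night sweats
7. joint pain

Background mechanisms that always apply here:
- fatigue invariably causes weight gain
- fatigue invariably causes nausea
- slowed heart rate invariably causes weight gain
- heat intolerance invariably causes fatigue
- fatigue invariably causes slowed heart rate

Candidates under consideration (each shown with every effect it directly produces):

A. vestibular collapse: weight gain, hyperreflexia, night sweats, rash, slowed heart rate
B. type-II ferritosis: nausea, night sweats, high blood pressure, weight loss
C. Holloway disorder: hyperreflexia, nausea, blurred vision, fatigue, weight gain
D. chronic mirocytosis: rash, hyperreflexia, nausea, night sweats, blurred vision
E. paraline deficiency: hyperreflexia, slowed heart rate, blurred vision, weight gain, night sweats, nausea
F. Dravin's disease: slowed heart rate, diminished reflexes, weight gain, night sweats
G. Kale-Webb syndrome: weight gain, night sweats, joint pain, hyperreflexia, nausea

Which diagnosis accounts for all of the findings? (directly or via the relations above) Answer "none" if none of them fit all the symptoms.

none

Checking each candidate against the observations:
(A) vestibular collapse — does not account for blurred vision, nausea, joint pain
(B) type-II ferritosis — fails on rash, hyperreflexia, blurred vision, weight gain, joint pain (predicts weight loss, not weight gain)
(C) Holloway disorder — rash miss; hyperreflexia match; blurred vision match; weight gain match; nausea match; night sweats miss; joint pain miss
(D) chronic mirocytosis — rash match; hyperreflexia match; blurred vision match; weight gain miss; nausea match; night sweats match; joint pain miss
(E) paraline deficiency — rash miss; hyperreflexia match; blurred vision match; weight gain match; nausea match; night sweats match; joint pain miss
(F) Dravin's disease — rash miss; hyperreflexia miss; blurred vision miss; weight gain match; nausea miss; night sweats match; joint pain miss
(G) Kale-Webb syndrome — rash miss; hyperreflexia match; blurred vision miss; weight gain match; nausea match; night sweats match; joint pain match
No candidate is consistent with all observations.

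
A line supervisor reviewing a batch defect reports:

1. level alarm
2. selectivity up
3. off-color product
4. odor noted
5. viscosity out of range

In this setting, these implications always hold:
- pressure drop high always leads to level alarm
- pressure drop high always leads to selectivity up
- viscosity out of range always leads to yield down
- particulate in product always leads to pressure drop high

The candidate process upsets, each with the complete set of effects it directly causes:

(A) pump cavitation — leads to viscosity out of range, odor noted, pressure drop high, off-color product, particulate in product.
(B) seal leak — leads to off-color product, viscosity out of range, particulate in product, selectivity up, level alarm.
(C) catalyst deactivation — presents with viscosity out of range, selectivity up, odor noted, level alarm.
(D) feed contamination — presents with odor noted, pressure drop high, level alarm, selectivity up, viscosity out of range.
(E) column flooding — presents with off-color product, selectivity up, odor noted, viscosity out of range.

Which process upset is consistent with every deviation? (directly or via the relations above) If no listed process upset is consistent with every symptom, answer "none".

A

Checking each candidate against the observations:
(A) pump cavitation — accounts for every observation (level alarm through pressure drop high → level alarm)
(B) seal leak — level alarm match; selectivity up match; off-color product match; odor noted miss; viscosity out of range match
(C) catalyst deactivation — level alarm match; selectivity up match; off-color product miss; odor noted match; viscosity out of range match
(D) feed contamination — does not account for off-color product
(E) column flooding — level alarm miss; selectivity up match; off-color product match; odor noted match; viscosity out of range match
(A) alone accounts for all the evidence.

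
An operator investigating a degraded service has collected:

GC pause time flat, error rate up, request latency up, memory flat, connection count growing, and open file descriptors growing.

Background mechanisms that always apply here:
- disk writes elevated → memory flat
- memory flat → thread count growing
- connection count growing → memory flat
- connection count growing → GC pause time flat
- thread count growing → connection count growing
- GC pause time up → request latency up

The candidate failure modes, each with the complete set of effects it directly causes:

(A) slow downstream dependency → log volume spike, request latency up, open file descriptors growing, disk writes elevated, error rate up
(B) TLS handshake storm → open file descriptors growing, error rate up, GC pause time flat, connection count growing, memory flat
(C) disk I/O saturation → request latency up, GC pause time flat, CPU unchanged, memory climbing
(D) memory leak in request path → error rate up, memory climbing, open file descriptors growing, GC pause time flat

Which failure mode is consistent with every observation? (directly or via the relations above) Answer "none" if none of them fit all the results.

A

Testing each hypothesis:
(A) slow downstream dependency — accounts for every observation (GC pause time flat by disk writes elevated → memory flat → thread count growing → connection count growing → GC pause time flat)
(B) TLS handshake storm — does not account for request latency up
(C) disk I/O saturation — fails on error rate up, memory flat, connection count growing, open file descriptors growing (predicts memory climbing, not memory flat)
(D) memory leak in request path — fails on request latency up, memory flat, connection count growing (predicts memory climbing, not memory flat)
Only (A) is consistent with every observation.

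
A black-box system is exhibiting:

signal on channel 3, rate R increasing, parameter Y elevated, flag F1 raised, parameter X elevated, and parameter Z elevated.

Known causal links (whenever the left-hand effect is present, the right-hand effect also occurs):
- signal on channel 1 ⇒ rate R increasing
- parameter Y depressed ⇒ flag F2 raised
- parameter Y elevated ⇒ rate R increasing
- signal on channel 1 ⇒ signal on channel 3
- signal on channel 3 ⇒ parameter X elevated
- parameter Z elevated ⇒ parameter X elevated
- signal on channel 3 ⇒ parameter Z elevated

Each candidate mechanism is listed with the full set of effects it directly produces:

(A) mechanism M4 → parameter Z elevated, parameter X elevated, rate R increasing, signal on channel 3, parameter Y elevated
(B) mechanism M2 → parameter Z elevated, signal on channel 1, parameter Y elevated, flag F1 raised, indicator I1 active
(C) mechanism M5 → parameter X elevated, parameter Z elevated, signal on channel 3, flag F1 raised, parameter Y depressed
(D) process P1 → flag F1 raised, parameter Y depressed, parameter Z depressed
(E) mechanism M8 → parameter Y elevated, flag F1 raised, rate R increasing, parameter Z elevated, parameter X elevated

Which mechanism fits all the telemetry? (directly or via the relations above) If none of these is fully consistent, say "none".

Per-candidate check:
(A) mechanism M4 — signal on channel 3 +; rate R increasing +; parameter Y elevated +; flag F1 raised -; parameter X elevated +; parameter Z elevated +
(B) mechanism M2 — accounts for every observation (signal on channel 3 by signal on channel 1 → signal on channel 3)
(C) mechanism M5 — fails on rate R increasing, parameter Y elevated (predicts parameter Y depressed, not parameter Y elevated)
(D) process P1 — signal on channel 3 -; rate R increasing -; parameter Y elevated -; flag F1 raised +; parameter X elevated -; parameter Z elevated -
(E) mechanism M8 — signal on channel 3 -; rate R increasing +; parameter Y elevated +; flag F1 raised +; parameter X elevated +; parameter Z elevated +
(B) alone accounts for all the evidence.

B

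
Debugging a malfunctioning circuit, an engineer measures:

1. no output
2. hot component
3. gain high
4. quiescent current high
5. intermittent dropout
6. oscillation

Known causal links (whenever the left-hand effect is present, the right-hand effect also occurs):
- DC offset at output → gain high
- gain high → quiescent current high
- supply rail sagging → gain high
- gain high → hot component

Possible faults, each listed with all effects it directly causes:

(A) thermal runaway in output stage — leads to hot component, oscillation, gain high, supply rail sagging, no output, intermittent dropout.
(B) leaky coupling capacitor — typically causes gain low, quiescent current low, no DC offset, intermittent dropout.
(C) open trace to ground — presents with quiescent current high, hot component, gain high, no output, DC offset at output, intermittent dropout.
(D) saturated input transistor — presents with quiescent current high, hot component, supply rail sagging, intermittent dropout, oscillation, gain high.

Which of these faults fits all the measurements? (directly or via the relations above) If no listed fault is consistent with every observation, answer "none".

A

For each candidate, compare predicted effects to what was observed:
(A) thermal runaway in output stage — accounts for every observation (quiescent current high by gain high → quiescent current high)
(B) leaky coupling capacitor — fails on no output, hot component, gain high, quiescent current high, oscillation (predicts gain low, not gain high; predicts quiescent current low, not quiescent current high)
(C) open trace to ground — no output ✓; hot component ✓; gain high ✓; quiescent current high ✓; intermittent dropout ✓; oscillation ✗
(D) saturated input transistor — does not account for no output
(A) alone accounts for all the evidence.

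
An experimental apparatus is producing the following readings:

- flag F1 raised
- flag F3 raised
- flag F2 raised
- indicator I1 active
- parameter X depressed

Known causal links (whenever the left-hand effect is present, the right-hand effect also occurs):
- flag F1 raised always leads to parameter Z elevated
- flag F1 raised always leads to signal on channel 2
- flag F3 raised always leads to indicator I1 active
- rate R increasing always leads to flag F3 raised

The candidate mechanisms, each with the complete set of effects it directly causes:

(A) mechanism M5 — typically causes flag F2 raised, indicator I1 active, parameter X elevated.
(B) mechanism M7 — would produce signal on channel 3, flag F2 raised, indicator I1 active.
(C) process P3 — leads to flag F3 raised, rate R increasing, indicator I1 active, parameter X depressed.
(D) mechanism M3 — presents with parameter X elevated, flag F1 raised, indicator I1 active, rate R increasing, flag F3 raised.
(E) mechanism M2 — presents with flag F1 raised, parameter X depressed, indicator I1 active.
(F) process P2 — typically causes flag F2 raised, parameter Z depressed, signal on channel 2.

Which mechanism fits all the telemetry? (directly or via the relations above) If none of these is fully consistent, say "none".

Testing each hypothesis:
(A) mechanism M5 — flag F1 raised -; flag F3 raised -; flag F2 raised +; indicator I1 active +; parameter X depressed -
(B) mechanism M7 — does not account for flag F1 raised, flag F3 raised, parameter X depressed
(C) process P3 — does not account for flag F1 raised, flag F2 raised
(D) mechanism M3 — flag F1 raised +; flag F3 raised +; flag F2 raised -; indicator I1 active +; parameter X depressed -
(E) mechanism M2 — flag F1 raised +; flag F3 raised -; flag F2 raised -; indicator I1 active +; parameter X depressed +
(F) process P2 — does not account for flag F1 raised, flag F3 raised, indicator I1 active, parameter X depressed
Every candidate fails on at least one observation.

none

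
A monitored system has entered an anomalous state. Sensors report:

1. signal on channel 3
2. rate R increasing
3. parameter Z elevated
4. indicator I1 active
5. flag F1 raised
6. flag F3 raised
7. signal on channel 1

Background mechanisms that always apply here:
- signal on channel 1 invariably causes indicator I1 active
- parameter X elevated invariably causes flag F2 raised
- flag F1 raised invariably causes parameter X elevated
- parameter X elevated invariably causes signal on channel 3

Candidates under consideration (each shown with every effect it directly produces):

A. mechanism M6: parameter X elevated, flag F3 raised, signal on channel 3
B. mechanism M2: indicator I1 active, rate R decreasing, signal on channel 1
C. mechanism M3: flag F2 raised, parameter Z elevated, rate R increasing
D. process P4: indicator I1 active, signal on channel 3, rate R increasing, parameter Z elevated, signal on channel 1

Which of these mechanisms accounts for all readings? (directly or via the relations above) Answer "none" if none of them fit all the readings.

none

Testing each hypothesis:
(A) mechanism M6 — does not account for rate R increasing, parameter Z elevated, indicator I1 active, flag F1 raised, signal on channel 1
(B) mechanism M2 — fails on signal on channel 3, rate R increasing, parameter Z elevated, flag F1 raised, flag F3 raised (predicts rate R decreasing, not rate R increasing)
(C) mechanism M3 — signal on channel 3 ✗; rate R increasing ✓; parameter Z elevated ✓; indicator I1 active ✗; flag F1 raised ✗; flag F3 raised ✗; signal on channel 1 ✗
(D) process P4 — does not account for flag F1 raised, flag F3 raised
Every candidate fails on at least one observation.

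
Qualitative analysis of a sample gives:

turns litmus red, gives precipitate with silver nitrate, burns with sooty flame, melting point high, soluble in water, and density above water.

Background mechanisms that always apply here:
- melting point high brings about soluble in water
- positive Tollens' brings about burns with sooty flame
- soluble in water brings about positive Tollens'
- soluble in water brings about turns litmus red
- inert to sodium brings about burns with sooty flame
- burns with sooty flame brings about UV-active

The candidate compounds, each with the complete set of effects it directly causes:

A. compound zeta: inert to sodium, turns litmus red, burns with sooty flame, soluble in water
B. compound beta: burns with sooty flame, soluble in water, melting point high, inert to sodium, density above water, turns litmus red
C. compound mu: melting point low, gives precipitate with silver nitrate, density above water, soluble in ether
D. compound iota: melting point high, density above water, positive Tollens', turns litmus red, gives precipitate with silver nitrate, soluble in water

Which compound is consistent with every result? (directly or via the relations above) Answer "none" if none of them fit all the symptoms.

Per-candidate check:
(A) compound zeta — turns litmus red +; gives precipitate with silver nitrate -; burns with sooty flame +; melting point high -; soluble in water +; density above water -
(B) compound beta — does not account for gives precipitate with silver nitrate
(C) compound mu — turns litmus red -; gives precipitate with silver nitrate +; burns with sooty flame -; melting point high -; soluble in water -; density above water +
(D) compound iota — turns litmus red +; gives precipitate with silver nitrate +; burns with sooty flame + (via positive Tollens' → burns with sooty flame); melting point high +; soluble in water +; density above water +
(D) alone accounts for all the evidence.

D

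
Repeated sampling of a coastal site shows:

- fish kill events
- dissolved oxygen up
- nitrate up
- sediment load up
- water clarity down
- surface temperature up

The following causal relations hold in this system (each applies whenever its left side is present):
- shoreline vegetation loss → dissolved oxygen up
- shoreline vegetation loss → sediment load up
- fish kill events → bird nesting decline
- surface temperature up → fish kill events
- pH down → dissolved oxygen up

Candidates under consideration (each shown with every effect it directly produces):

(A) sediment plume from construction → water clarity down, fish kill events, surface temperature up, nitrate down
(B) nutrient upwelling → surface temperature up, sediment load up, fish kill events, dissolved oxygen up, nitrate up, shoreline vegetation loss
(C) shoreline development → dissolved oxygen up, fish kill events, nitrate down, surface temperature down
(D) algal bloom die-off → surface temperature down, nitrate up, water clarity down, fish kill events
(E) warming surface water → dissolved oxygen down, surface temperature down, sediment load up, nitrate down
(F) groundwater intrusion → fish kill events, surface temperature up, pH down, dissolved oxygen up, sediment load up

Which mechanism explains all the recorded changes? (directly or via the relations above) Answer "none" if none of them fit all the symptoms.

Per-candidate check:
(A) sediment plume from construction — fish kill events match; dissolved oxygen up miss; nitrate up miss; sediment load up miss; water clarity down match; surface temperature up match
(B) nutrient upwelling — does not account for water clarity down
(C) shoreline development — fails on nitrate up, sediment load up, water clarity down, surface temperature up (predicts nitrate down, not nitrate up; predicts surface temperature down, not surface temperature up)
(D) algal bloom die-off — fails on dissolved oxygen up, sediment load up, surface temperature up (predicts surface temperature down, not surface temperature up)
(E) warming surface water — fish kill events miss; dissolved oxygen up miss; nitrate up miss; sediment load up match; water clarity down miss; surface temperature up miss
(F) groundwater intrusion — fish kill events match; dissolved oxygen up match; nitrate up miss; sediment load up match; water clarity down miss; surface temperature up match
None of the listed candidates fits everything.

none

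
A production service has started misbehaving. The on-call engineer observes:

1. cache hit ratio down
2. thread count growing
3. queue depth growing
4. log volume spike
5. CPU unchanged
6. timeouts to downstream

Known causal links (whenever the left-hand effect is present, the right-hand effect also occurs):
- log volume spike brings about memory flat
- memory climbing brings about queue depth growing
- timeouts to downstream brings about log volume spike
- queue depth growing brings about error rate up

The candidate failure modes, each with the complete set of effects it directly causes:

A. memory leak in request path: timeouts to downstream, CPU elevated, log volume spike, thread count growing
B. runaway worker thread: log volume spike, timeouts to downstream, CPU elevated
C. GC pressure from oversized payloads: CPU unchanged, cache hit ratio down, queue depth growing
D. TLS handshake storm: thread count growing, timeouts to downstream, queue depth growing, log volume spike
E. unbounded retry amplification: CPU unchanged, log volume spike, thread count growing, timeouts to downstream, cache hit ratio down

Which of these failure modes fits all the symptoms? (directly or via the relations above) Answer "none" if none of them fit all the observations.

Per-candidate check:
(A) memory leak in request path — fails on cache hit ratio down, queue depth growing, CPU unchanged (predicts CPU elevated, not CPU unchanged)
(B) runaway worker thread — fails on cache hit ratio down, thread count growing, queue depth growing, CPU unchanged (predicts CPU elevated, not CPU unchanged)
(C) GC pressure from oversized payloads — does not account for thread count growing, log volume spike, timeouts to downstream
(D) TLS handshake storm — does not account for cache hit ratio down, CPU unchanged
(E) unbounded retry amplification — does not account for queue depth growing
Every candidate fails on at least one observation.

none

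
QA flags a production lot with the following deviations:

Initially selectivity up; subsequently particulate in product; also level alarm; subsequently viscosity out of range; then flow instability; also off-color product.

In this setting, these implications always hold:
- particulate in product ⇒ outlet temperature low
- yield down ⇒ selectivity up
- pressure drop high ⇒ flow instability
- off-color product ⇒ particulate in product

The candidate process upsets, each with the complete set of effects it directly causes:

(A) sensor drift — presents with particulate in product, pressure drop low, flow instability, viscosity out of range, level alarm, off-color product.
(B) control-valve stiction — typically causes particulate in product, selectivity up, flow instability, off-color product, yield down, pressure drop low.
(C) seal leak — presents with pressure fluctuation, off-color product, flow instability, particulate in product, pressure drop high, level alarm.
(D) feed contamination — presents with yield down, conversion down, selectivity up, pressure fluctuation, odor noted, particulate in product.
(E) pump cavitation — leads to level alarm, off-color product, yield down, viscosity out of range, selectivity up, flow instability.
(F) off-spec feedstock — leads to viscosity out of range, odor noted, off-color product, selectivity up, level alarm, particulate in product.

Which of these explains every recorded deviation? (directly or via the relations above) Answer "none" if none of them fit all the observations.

Per-candidate check:
(A) sensor drift — does not account for selectivity up
(B) control-valve stiction — selectivity up yes; particulate in product yes; level alarm NO; viscosity out of range NO; flow instability yes; off-color product yes
(C) seal leak — selectivity up NO; particulate in product yes; level alarm yes; viscosity out of range NO; flow instability yes; off-color product yes
(D) feed contamination — does not account for level alarm, viscosity out of range, flow instability, off-color product
(E) pump cavitation — selectivity up yes; particulate in product yes (via off-color product → particulate in product); level alarm yes; viscosity out of range yes; flow instability yes; off-color product yes
(F) off-spec feedstock — selectivity up yes; particulate in product yes; level alarm yes; viscosity out of range yes; flow instability NO; off-color product yes
(E) is the only candidate with no mismatches.

E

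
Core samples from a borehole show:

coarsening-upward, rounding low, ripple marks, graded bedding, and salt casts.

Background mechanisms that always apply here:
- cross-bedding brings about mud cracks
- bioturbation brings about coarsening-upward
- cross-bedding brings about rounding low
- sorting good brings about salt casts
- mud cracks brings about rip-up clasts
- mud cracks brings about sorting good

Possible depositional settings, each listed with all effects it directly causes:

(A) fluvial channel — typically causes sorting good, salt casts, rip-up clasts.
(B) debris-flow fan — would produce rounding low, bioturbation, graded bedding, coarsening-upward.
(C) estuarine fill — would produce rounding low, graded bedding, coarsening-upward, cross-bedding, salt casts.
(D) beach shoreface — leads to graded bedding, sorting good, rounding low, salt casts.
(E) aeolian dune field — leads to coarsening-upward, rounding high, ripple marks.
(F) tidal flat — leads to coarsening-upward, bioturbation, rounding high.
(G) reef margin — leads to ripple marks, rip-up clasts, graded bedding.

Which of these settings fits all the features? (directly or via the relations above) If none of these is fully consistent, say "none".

none

Testing each hypothesis:
(A) fluvial channel — does not account for coarsening-upward, rounding low, ripple marks, graded bedding
(B) debris-flow fan — coarsening-upward +; rounding low +; ripple marks -; graded bedding +; salt casts -
(C) estuarine fill — coarsening-upward +; rounding low +; ripple marks -; graded bedding +; salt casts +
(D) beach shoreface — coarsening-upward -; rounding low +; ripple marks -; graded bedding +; salt casts +
(E) aeolian dune field — fails on rounding low, graded bedding, salt casts (predicts rounding high, not rounding low)
(F) tidal flat — fails on rounding low, ripple marks, graded bedding, salt casts (predicts rounding high, not rounding low)
(G) reef margin — does not account for coarsening-upward, rounding low, salt casts
None of the listed candidates fits everything.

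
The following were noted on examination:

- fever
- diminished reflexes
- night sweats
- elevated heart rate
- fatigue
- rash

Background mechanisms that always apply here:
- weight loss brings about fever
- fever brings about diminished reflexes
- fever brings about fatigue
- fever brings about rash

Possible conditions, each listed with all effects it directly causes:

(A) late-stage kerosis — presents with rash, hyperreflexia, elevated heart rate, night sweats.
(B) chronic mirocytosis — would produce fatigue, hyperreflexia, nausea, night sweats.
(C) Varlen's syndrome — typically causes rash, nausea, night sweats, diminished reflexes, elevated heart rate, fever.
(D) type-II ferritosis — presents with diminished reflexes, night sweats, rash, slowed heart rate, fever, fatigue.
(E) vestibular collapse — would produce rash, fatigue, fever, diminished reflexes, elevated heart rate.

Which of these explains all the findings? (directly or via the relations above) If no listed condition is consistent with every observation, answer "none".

Checking each candidate against the observations:
(A) late-stage kerosis — fever miss; diminished reflexes miss; night sweats match; elevated heart rate match; fatigue miss; rash match
(B) chronic mirocytosis — fever miss; diminished reflexes miss; night sweats match; elevated heart rate miss; fatigue match; rash miss
(C) Varlen's syndrome — fever match; diminished reflexes match; night sweats match; elevated heart rate match; fatigue match (through fever → fatigue); rash match
(D) type-II ferritosis — fever match; diminished reflexes match; night sweats match; elevated heart rate miss; fatigue match; rash match
(E) vestibular collapse — does not account for night sweats
Only (C) is consistent with every observation.

C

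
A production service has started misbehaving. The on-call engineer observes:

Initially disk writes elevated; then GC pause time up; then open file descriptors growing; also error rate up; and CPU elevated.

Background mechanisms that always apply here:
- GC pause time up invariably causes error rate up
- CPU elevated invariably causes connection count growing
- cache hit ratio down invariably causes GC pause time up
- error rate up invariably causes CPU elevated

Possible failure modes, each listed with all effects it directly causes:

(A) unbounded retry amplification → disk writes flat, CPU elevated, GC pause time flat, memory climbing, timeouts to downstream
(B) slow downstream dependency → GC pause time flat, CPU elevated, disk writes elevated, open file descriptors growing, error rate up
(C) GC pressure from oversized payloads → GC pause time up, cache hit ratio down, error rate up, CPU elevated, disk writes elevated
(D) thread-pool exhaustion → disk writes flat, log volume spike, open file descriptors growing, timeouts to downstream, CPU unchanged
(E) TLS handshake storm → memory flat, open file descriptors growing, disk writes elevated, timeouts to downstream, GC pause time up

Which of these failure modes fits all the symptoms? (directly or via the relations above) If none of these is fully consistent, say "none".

Checking each candidate against the observations:
(A) unbounded retry amplification — disk writes elevated ✗; GC pause time up ✗; open file descriptors growing ✗; error rate up ✗; CPU elevated ✓
(B) slow downstream dependency — fails on GC pause time up (predicts GC pause time flat, not GC pause time up)
(C) GC pressure from oversized payloads — does not account for open file descriptors growing
(D) thread-pool exhaustion — disk writes elevated ✗; GC pause time up ✗; open file descriptors growing ✓; error rate up ✗; CPU elevated ✗
(E) TLS handshake storm — accounts for every observation (error rate up by GC pause time up → error rate up)
Only (E) is consistent with every observation.

E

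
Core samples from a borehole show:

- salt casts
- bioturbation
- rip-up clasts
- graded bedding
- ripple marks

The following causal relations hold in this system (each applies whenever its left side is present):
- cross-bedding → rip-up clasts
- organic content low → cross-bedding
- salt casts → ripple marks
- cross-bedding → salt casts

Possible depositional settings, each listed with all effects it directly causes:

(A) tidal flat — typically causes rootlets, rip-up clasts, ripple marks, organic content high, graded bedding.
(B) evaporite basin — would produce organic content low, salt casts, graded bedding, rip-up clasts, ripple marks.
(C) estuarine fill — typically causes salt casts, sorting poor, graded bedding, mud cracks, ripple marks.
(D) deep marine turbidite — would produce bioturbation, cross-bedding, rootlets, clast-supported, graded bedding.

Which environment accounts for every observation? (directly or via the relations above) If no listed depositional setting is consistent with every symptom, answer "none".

Per-candidate check:
(A) tidal flat — salt casts ✗; bioturbation ✗; rip-up clasts ✓; graded bedding ✓; ripple marks ✓
(B) evaporite basin — does not account for bioturbation
(C) estuarine fill — salt casts ✓; bioturbation ✗; rip-up clasts ✗; graded bedding ✓; ripple marks ✓
(D) deep marine turbidite — accounts for every observation (salt casts via cross-bedding → salt casts)
(D) alone accounts for all the evidence.

D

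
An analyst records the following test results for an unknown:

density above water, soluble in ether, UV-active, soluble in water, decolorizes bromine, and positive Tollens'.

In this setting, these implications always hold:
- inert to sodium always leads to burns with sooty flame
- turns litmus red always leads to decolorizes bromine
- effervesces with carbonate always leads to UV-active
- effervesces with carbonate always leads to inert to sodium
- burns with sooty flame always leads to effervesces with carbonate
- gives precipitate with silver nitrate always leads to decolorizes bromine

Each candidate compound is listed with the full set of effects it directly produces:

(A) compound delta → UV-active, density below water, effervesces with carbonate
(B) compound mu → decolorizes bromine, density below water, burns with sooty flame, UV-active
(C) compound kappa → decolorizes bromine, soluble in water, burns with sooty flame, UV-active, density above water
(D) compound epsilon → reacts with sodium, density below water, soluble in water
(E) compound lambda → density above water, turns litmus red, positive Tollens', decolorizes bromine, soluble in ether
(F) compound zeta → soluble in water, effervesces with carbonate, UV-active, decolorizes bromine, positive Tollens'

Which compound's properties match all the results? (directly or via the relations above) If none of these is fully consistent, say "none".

none

For each candidate, compare predicted effects to what was observed:
(A) compound delta — density above water ✗; soluble in ether ✗; UV-active ✓; soluble in water ✗; decolorizes bromine ✗; positive Tollens' ✗
(B) compound mu — density above water ✗; soluble in ether ✗; UV-active ✓; soluble in water ✗; decolorizes bromine ✓; positive Tollens' ✗
(C) compound kappa — density above water ✓; soluble in ether ✗; UV-active ✓; soluble in water ✓; decolorizes bromine ✓; positive Tollens' ✗
(D) compound epsilon — density above water ✗; soluble in ether ✗; UV-active ✗; soluble in water ✓; decolorizes bromine ✗; positive Tollens' ✗
(E) compound lambda — density above water ✓; soluble in ether ✓; UV-active ✗; soluble in water ✗; decolorizes bromine ✓; positive Tollens' ✓
(F) compound zeta — does not account for density above water, soluble in ether
Every candidate fails on at least one observation.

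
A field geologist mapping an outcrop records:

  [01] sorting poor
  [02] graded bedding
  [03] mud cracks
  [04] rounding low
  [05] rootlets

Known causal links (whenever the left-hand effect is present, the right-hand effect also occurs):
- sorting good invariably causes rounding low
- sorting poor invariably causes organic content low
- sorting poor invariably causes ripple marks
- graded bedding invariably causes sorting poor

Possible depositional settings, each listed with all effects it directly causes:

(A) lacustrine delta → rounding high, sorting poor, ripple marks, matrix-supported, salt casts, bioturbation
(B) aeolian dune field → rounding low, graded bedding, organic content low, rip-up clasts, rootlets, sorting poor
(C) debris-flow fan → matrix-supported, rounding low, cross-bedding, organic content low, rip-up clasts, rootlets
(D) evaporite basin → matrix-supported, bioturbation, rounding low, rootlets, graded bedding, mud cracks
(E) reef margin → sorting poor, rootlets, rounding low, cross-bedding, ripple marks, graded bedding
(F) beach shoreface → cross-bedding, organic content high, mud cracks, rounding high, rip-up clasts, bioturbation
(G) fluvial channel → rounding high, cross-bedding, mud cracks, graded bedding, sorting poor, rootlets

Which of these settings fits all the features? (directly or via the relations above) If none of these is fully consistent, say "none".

Testing each hypothesis:
(A) lacustrine delta — fails on graded bedding, mud cracks, rounding low, rootlets (predicts rounding high, not rounding low)
(B) aeolian dune field — sorting poor ✓; graded bedding ✓; mud cracks ✗; rounding low ✓; rootlets ✓
(C) debris-flow fan — sorting poor ✗; graded bedding ✗; mud cracks ✗; rounding low ✓; rootlets ✓
(D) evaporite basin — sorting poor ✓ (via graded bedding → sorting poor); graded bedding ✓; mud cracks ✓; rounding low ✓; rootlets ✓
(E) reef margin — does not account for mud cracks
(F) beach shoreface — sorting poor ✗; graded bedding ✗; mud cracks ✓; rounding low ✗; rootlets ✗
(G) fluvial channel — sorting poor ✓; graded bedding ✓; mud cracks ✓; rounding low ✗; rootlets ✓
(D) alone accounts for all the evidence.

D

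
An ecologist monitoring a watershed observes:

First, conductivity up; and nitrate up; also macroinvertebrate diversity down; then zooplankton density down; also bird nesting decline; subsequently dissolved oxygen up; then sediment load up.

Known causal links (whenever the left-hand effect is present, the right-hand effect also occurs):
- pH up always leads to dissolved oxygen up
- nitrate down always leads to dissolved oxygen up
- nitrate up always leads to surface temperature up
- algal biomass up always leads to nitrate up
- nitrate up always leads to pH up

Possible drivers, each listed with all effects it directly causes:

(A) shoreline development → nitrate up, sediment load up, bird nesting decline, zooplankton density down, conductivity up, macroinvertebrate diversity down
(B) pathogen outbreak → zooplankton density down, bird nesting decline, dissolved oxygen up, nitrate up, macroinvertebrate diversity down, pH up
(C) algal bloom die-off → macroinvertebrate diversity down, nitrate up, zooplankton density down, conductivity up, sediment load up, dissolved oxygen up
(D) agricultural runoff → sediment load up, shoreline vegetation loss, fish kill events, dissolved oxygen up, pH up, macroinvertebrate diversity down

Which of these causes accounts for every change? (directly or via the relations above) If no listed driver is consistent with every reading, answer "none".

For each candidate, compare predicted effects to what was observed:
(A) shoreline development — accounts for every observation (dissolved oxygen up through nitrate up → pH up → dissolved oxygen up)
(B) pathogen outbreak — does not account for conductivity up, sediment load up
(C) algal bloom die-off — conductivity up yes; nitrate up yes; macroinvertebrate diversity down yes; zooplankton density down yes; bird nesting decline NO; dissolved oxygen up yes; sediment load up yes
(D) agricultural runoff — does not account for conductivity up, nitrate up, zooplankton density down, bird nesting decline
(A) alone accounts for all the evidence.

A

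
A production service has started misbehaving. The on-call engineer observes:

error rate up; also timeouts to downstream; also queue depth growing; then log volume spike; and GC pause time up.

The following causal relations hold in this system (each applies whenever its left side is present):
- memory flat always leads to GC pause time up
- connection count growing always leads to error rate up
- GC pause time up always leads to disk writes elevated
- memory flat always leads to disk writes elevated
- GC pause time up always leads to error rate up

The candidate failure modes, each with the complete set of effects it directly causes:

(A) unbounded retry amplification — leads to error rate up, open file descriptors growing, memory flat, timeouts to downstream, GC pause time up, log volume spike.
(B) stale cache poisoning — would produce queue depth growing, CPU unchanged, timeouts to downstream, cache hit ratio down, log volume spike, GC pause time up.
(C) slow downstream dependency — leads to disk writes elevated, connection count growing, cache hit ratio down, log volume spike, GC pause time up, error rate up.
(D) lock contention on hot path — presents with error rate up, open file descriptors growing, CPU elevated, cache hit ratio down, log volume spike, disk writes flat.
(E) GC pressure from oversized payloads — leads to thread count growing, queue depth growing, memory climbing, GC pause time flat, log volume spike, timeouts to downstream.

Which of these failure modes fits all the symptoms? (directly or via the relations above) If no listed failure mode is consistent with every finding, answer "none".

B

Checking each candidate against the observations:
(A) unbounded retry amplification — error rate up +; timeouts to downstream +; queue depth growing -; log volume spike +; GC pause time up +
(B) stale cache poisoning — error rate up + (via GC pause time up → error rate up); timeouts to downstream +; queue depth growing +; log volume spike +; GC pause time up +
(C) slow downstream dependency — does not account for timeouts to downstream, queue depth growing
(D) lock contention on hot path — error rate up +; timeouts to downstream -; queue depth growing -; log volume spike +; GC pause time up -
(E) GC pressure from oversized payloads — fails on error rate up, GC pause time up (predicts GC pause time flat, not GC pause time up)
Only (B) is consistent with every observation.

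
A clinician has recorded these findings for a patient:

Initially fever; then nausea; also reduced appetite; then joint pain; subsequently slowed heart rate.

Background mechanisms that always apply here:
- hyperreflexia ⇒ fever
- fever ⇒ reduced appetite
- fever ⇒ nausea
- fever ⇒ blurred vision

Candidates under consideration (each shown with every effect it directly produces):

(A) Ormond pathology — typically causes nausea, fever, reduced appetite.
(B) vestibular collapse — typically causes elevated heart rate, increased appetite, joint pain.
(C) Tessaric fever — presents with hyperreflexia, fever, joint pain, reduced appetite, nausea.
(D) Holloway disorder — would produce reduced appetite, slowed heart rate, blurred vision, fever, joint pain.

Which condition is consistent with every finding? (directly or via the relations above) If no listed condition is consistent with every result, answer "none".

Checking each candidate against the observations:
(A) Ormond pathology — fever +; nausea +; reduced appetite +; joint pain -; slowed heart rate -
(B) vestibular collapse — fails on fever, nausea, reduced appetite, slowed heart rate (predicts increased appetite, not reduced appetite; predicts elevated heart rate, not slowed heart rate)
(C) Tessaric fever — does not account for slowed heart rate
(D) Holloway disorder — fever +; nausea + (through fever → nausea); reduced appetite +; joint pain +; slowed heart rate +
(D) alone accounts for all the evidence.

D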